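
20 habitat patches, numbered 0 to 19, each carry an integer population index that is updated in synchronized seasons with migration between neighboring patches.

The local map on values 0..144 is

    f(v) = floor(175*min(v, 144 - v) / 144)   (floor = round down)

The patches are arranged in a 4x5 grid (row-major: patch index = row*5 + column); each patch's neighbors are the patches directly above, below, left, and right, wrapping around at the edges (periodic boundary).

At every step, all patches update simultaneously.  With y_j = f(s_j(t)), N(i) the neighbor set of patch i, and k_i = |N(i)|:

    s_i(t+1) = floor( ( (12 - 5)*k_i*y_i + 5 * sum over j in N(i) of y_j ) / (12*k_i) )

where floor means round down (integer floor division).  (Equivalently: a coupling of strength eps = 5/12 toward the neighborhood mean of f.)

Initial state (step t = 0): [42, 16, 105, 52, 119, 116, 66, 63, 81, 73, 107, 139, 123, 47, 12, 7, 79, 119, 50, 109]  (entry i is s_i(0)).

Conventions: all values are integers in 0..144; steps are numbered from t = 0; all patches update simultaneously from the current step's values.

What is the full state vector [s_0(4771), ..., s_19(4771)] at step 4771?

Answer: [82, 81, 78, 77, 80, 82, 81, 78, 77, 80, 82, 82, 81, 80, 81, 82, 82, 81, 80, 81]
Key observation: The state at step 22, [75, 76, 79, 80, 77, 75, 76, 79, 80, 77, 75, 75, 76, 77, 76, 75, 75, 76, 77, 76], reappears at step 24: the system is in a cycle of period 2 from step 22 on.  Therefore the state at step 4771 equals the state at step 22 + ((4771 - 22) mod 2) = 23, which is [82, 81, 78, 77, 80, 82, 81, 78, 77, 80, 82, 82, 81, 80, 81, 82, 82, 81, 80, 81].

Derivation:
t=0: [42, 16, 105, 52, 119, 116, 66, 63, 81, 73, 107, 139, 123, 47, 12, 7, 79, 119, 50, 109]
t=1: [39, 37, 47, 58, 42, 47, 60, 68, 73, 66, 32, 27, 32, 51, 32, 27, 52, 39, 55, 36]
t=2: [46, 50, 58, 67, 54, 57, 64, 74, 80, 70, 38, 40, 45, 59, 45, 38, 52, 50, 61, 44]
t=3: [57, 62, 70, 77, 66, 67, 72, 78, 78, 77, 49, 53, 59, 68, 58, 49, 59, 62, 70, 55]
t=4: [70, 76, 81, 81, 77, 78, 82, 80, 80, 79, 62, 67, 72, 79, 70, 62, 69, 76, 81, 69]
t=5: [82, 81, 77, 76, 80, 79, 77, 77, 77, 79, 77, 80, 83, 79, 82, 77, 81, 81, 77, 81]
t=6: [76, 76, 80, 81, 77, 78, 79, 80, 80, 77, 79, 77, 75, 77, 76, 79, 76, 76, 79, 77]
t=7: [81, 81, 77, 76, 80, 79, 78, 77, 77, 80, 78, 80, 81, 80, 81, 79, 81, 81, 78, 80]
t=8: [76, 76, 80, 81, 77, 78, 79, 80, 80, 77, 78, 77, 76, 77, 76, 77, 76, 76, 79, 77]
t=9: [81, 81, 77, 76, 80, 80, 78, 77, 77, 80, 80, 80, 81, 80, 81, 81, 81, 81, 78, 80]
t=10: [76, 76, 80, 81, 77, 77, 79, 80, 80, 77, 76, 77, 76, 77, 76, 76, 76, 76, 79, 77]
t=11: [81, 81, 77, 76, 80, 80, 78, 77, 77, 80, 81, 81, 81, 80, 81, 81, 81, 81, 78, 80]
t=12: [76, 76, 80, 81, 77, 77, 78, 80, 80, 77, 76, 76, 76, 77, 76, 76, 76, 76, 79, 77]
t=13: [81, 81, 77, 76, 80, 81, 80, 77, 77, 80, 81, 81, 81, 80, 81, 81, 82, 81, 78, 80]
t=14: [76, 76, 80, 81, 77, 76, 77, 80, 80, 77, 76, 76, 76, 77, 76, 76, 75, 76, 79, 77]
t=15: [81, 81, 77, 76, 80, 81, 80, 77, 77, 80, 82, 82, 81, 80, 81, 82, 82, 81, 78, 80]
t=16: [76, 76, 80, 81, 77, 76, 77, 80, 80, 77, 75, 75, 76, 77, 76, 75, 75, 76, 79, 77]
t=17: [82, 81, 77, 76, 80, 81, 81, 77, 77, 80, 82, 82, 81, 80, 81, 82, 82, 81, 78, 81]
t=18: [75, 76, 80, 81, 77, 75, 76, 79, 80, 77, 75, 75, 76, 77, 76, 75, 75, 76, 79, 76]
t=19: [82, 81, 78, 76, 80, 82, 81, 78, 77, 80, 82, 82, 81, 80, 81, 82, 82, 81, 78, 81]
t=20: [75, 76, 79, 80, 77, 75, 76, 79, 80, 77, 75, 75, 76, 77, 76, 75, 75, 76, 79, 76]
t=21: [82, 81, 78, 77, 80, 82, 81, 78, 77, 80, 82, 82, 81, 80, 81, 82, 82, 81, 79, 81]
t=22: [75, 76, 79, 80, 77, 75, 76, 79, 80, 77, 75, 75, 76, 77, 76, 75, 75, 76, 77, 76]
t=23: [82, 81, 78, 77, 80, 82, 81, 78, 77, 80, 82, 82, 81, 80, 81, 82, 82, 81, 80, 81]
t=24: [75, 76, 79, 80, 77, 75, 76, 79, 80, 77, 75, 75, 76, 77, 76, 75, 75, 76, 77, 76]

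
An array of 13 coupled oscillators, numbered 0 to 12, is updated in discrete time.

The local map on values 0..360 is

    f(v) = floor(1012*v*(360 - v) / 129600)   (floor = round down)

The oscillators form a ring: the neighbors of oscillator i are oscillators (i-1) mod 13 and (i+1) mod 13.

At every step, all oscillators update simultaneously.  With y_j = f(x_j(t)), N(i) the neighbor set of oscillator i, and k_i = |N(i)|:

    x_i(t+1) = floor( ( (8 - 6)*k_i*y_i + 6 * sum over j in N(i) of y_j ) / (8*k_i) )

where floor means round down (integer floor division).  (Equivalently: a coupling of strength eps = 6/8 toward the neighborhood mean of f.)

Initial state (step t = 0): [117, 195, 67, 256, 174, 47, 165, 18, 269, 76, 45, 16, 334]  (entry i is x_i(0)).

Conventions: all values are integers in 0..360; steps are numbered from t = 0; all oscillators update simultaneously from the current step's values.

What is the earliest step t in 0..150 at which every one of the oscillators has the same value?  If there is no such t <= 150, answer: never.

Answer: never
Key observation: The state at step 13 reappears at step 15 — the system is in a cycle of period 2 from step 13 on.  No step 0..15 is synchronized, and the cycle repeats forever, so no step up to 150 (or ever) has all oscillators equal.

Derivation:
t=0: [117, 195, 67, 256, 174, 47, 165, 18, 269, 76, 45, 16, 334]  (not all equal)
t=1: [174, 203, 210, 203, 183, 217, 123, 177, 128, 154, 106, 76, 115]  (not all equal)
t=2: [238, 248, 247, 248, 246, 240, 242, 234, 244, 227, 208, 203, 212]  (not all equal)
t=3: [229, 220, 216, 217, 219, 221, 225, 223, 229, 233, 242, 246, 239]  (not all equal)
t=4: [232, 238, 241, 241, 240, 239, 238, 236, 234, 228, 223, 222, 225]  (not all equal)
t=5: [231, 226, 224, 223, 224, 225, 226, 228, 231, 234, 237, 237, 235]  (not all equal)
t=6: [232, 234, 237, 237, 237, 236, 236, 234, 232, 229, 228, 227, 229]  (not all equal)
t=7: [231, 229, 228, 227, 227, 227, 228, 229, 231, 233, 234, 234, 233]  (not all equal)
t=8: [232, 233, 234, 235, 235, 235, 234, 233, 232, 231, 230, 230, 231]  (not all equal)
t=9: [231, 230, 230, 229, 229, 229, 230, 230, 231, 232, 232, 232, 232]  (not all equal)
t=10: [232, 232, 233, 233, 234, 233, 233, 232, 232, 231, 231, 231, 231]  (not all equal)
t=11: [231, 231, 231, 230, 230, 230, 231, 231, 231, 231, 232, 232, 231]  (not all equal)
t=12: [232, 232, 232, 232, 233, 232, 232, 232, 232, 231, 231, 231, 231]  (not all equal)
t=13: [231, 231, 231, 231, 231, 231, 231, 231, 231, 231, 232, 232, 231]  (not all equal)
t=14: [232, 232, 232, 232, 232, 232, 232, 232, 232, 231, 231, 231, 231]  (not all equal)
t=15: [231, 231, 231, 231, 231, 231, 231, 231, 231, 231, 232, 232, 231]  (not all equal)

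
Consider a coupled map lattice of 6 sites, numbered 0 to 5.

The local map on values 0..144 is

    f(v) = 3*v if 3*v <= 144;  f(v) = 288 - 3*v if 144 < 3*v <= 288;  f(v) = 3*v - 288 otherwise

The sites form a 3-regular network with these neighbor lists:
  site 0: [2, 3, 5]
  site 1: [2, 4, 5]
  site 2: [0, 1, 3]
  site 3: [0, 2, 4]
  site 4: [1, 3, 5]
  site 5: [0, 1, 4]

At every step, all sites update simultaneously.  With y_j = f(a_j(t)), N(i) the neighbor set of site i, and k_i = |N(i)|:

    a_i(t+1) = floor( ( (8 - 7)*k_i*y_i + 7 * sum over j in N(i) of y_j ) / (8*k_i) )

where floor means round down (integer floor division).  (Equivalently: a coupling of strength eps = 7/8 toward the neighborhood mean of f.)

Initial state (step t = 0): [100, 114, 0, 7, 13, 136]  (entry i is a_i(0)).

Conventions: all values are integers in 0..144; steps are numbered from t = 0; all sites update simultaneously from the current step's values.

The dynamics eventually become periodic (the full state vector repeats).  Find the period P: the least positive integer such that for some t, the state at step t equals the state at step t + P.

Simulating step by step:
t=0: [100, 114, 0, 7, 13, 136]
t=1: [42, 53, 25, 17, 61, 45]
t=2: [91, 108, 98, 95, 105, 121]
t=3: [26, 36, 16, 14, 36, 32]
t=4: [64, 87, 72, 73, 85, 97]
t=5: [54, 34, 65, 67, 33, 45]
t=6: [107, 108, 103, 103, 106, 112]
t=7: [30, 33, 28, 27, 34, 34]
t=8: [89, 96, 89, 90, 95, 97]
t=9: [14, 7, 14, 15, 6, 7]
t=10: [36, 26, 36, 35, 27, 26]
t=11: [98, 87, 98, 99, 86, 87]
t=12: [13, 21, 13, 13, 22, 21]
t=13: [46, 56, 46, 46, 56, 56]
t=14: [132, 125, 132, 132, 125, 125]
t=15: [101, 93, 101, 101, 93, 93]
t=16: [13, 10, 13, 13, 10, 10]
t=17: [36, 32, 36, 36, 32, 32]
t=18: [104, 99, 104, 104, 99, 99]
t=19: [19, 13, 19, 19, 13, 13]
t=20: [51, 44, 51, 51, 44, 44]
t=21: [134, 132, 134, 134, 132, 132]
t=22: [112, 109, 112, 112, 109, 109]
t=23: [45, 41, 45, 45, 41, 41]
t=24: [131, 126, 131, 131, 126, 126]
t=25: [100, 94, 100, 100, 94, 94]
t=26: [10, 7, 10, 10, 7, 7]
t=27: [27, 23, 27, 27, 23, 23]
t=28: [77, 72, 77, 77, 72, 72]
t=29: [61, 67, 61, 61, 67, 67]
t=30: [99, 92, 99, 99, 92, 92]
t=31: [9, 11, 9, 9, 11, 11]
t=32: [28, 31, 28, 28, 31, 31]
t=33: [86, 90, 86, 86, 90, 90]
t=34: [26, 21, 26, 26, 21, 21]
t=35: [73, 67, 73, 73, 67, 67]
t=36: [74, 81, 74, 74, 81, 81]
t=37: [59, 51, 59, 59, 51, 51]
t=38: [118, 128, 118, 118, 128, 128]
t=39: [74, 87, 74, 74, 87, 87]
t=40: [54, 38, 54, 54, 38, 38]
t=41: [122, 117, 122, 122, 117, 117]
t=42: [73, 67, 73, 73, 67, 67]

Answer: 7
Key observation: The state at step 35, [73, 67, 73, 73, 67, 67], reappears at step 42 — and no state repeats earlier — so the cycle the system enters has period 7.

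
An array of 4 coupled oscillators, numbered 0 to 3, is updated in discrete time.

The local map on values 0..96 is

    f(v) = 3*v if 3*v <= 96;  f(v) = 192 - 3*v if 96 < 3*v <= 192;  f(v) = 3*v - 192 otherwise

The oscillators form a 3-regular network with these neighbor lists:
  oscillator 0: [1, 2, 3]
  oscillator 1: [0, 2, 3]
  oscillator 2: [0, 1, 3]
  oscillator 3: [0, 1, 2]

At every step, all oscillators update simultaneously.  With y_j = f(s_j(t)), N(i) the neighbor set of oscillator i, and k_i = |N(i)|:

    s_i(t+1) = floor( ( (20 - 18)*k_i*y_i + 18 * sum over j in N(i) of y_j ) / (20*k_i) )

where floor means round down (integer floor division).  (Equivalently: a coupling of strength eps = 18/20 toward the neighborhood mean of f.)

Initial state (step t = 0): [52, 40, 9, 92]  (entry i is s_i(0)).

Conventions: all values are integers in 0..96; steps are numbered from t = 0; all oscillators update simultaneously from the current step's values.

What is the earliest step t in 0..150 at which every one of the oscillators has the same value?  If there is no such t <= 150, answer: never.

Simulating step by step:
t=0: [52, 40, 9, 92]  (not all equal)
t=1: [58, 51, 60, 48]  (not all equal)
t=2: [31, 27, 32, 25]  (not all equal)
t=3: [84, 87, 84, 88]  (not all equal)
t=4: [66, 64, 66, 63]  (not all equal)
t=5: [3, 4, 3, 3]  (not all equal)
t=6: [9, 9, 9, 9]  (all equal)

Answer: 6
Key observation: Synchronization is absorbing here: once all oscillators are equal they stay equal, and step 6 is the first all-equal step.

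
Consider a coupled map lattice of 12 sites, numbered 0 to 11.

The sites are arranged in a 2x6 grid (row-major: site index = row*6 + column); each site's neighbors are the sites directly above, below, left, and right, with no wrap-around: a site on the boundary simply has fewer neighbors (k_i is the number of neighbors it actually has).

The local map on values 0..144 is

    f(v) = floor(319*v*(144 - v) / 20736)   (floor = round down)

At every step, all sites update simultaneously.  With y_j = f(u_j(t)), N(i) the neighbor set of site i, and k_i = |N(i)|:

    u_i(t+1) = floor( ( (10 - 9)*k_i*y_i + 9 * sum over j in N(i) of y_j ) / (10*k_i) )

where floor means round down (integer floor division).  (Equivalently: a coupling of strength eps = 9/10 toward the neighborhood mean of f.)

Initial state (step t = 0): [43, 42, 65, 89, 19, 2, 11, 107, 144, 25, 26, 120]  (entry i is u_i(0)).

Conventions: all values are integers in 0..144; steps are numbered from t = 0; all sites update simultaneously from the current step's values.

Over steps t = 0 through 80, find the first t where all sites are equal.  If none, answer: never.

Answer: never
Key observation: The state at step 4 reappears at step 6 — the system is in a cycle of period 2 from step 4 on.  No step 0..6 is synchronized, and the cycle repeats forever, so no step up to 80 (or ever) has all sites equal.

Derivation:
t=0: [43, 42, 65, 89, 19, 2, 11, 107, 144, 25, 26, 120]  (not all equal)
t=1: [45, 67, 49, 55, 41, 36, 58, 32, 54, 41, 42, 27]  (not all equal)
t=2: [76, 66, 75, 67, 66, 56, 62, 74, 64, 70, 59, 60]  (not all equal)
t=3: [78, 79, 78, 79, 77, 77, 78, 78, 78, 78, 78, 76]  (not all equal)
t=4: [78, 78, 78, 78, 78, 79, 79, 78, 79, 78, 79, 79]  (not all equal)
t=5: [78, 79, 78, 79, 78, 78, 78, 78, 78, 78, 78, 78]  (not all equal)
t=6: [78, 78, 78, 78, 78, 79, 79, 78, 79, 78, 79, 79]  (not all equal)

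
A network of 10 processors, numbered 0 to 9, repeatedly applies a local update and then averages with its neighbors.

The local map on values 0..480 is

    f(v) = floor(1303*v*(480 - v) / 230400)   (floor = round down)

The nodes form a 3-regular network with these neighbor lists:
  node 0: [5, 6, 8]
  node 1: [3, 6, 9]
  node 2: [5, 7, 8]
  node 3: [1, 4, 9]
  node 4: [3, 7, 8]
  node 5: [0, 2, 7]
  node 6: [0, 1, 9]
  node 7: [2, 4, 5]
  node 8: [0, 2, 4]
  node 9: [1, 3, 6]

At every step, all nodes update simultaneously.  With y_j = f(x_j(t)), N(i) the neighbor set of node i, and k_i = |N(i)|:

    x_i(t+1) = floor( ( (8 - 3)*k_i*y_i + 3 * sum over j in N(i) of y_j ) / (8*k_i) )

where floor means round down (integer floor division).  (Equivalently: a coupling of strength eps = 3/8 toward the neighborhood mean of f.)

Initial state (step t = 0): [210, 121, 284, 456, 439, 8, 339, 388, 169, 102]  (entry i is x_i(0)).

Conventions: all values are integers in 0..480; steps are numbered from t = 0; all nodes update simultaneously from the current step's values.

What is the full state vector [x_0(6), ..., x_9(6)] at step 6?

Simulating step by step:
t=0: [210, 121, 284, 456, 439, 8, 339, 388, 169, 102]
t=1: [273, 221, 261, 108, 133, 117, 266, 180, 277, 208]
t=2: [309, 310, 309, 254, 269, 268, 320, 293, 311, 308]
t=3: [299, 300, 302, 317, 316, 313, 292, 310, 300, 300]
t=4: [305, 304, 302, 295, 295, 297, 308, 297, 303, 304]
t=5: [301, 302, 304, 306, 307, 305, 300, 306, 303, 302]
t=6: [303, 303, 301, 301, 300, 301, 304, 301, 302, 303]

Answer: [303, 303, 301, 301, 300, 301, 304, 301, 302, 303]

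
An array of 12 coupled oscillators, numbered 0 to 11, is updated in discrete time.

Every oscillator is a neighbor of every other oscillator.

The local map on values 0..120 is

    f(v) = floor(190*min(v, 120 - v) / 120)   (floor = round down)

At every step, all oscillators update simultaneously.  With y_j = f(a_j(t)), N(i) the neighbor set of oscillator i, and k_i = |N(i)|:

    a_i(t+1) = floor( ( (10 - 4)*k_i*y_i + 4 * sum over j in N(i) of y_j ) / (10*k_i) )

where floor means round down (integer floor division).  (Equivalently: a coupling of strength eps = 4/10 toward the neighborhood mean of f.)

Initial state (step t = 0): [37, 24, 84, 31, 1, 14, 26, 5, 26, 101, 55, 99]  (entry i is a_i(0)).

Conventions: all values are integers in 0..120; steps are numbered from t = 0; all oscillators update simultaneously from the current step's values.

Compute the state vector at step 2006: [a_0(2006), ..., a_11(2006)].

Answer: [84, 86, 84, 84, 86, 84, 86, 86, 86, 84, 86, 84]
Key observation: The state at step 18, [84, 86, 84, 84, 86, 84, 86, 86, 86, 84, 86, 84], reappears at step 22: the system is in a cycle of period 4 from step 18 on.  Therefore the state at step 2006 equals the state at step 18 + ((2006 - 18) mod 4) = 18, which is [84, 86, 84, 84, 86, 84, 86, 86, 86, 84, 86, 84].

Derivation:
t=0: [37, 24, 84, 31, 1, 14, 26, 5, 26, 101, 55, 99]
t=1: [49, 38, 49, 44, 17, 29, 39, 20, 39, 33, 65, 35]
t=2: [68, 59, 68, 64, 40, 50, 59, 42, 59, 54, 74, 56]
t=3: [82, 88, 82, 85, 71, 80, 88, 72, 88, 83, 76, 85]
t=4: [60, 54, 60, 57, 69, 61, 54, 69, 54, 58, 65, 57]
t=5: [91, 86, 91, 89, 83, 90, 86, 83, 86, 89, 87, 89]
t=6: [47, 52, 47, 49, 54, 48, 52, 54, 52, 49, 51, 49]
t=7: [76, 80, 76, 77, 82, 77, 80, 82, 80, 77, 79, 77]
t=8: [67, 63, 67, 66, 62, 66, 63, 62, 63, 66, 64, 66]
t=9: [84, 88, 84, 85, 89, 85, 88, 89, 88, 85, 87, 85]
t=10: [55, 51, 55, 54, 50, 54, 51, 50, 51, 54, 52, 54]
t=11: [85, 81, 85, 84, 80, 84, 81, 80, 81, 84, 82, 84]
t=12: [56, 60, 56, 57, 61, 57, 60, 61, 60, 57, 59, 57]
t=13: [89, 93, 89, 90, 92, 90, 93, 92, 93, 90, 92, 90]
t=14: [47, 43, 47, 46, 44, 46, 43, 44, 43, 46, 44, 46]
t=15: [72, 69, 72, 71, 69, 71, 69, 69, 69, 71, 69, 71]
t=16: [77, 79, 77, 77, 79, 77, 79, 79, 79, 77, 79, 77]
t=17: [67, 64, 67, 67, 64, 67, 64, 64, 64, 67, 64, 67]
t=18: [84, 86, 84, 84, 86, 84, 86, 86, 86, 84, 86, 84]
t=19: [56, 53, 56, 56, 53, 56, 53, 53, 53, 56, 53, 56]
t=20: [86, 84, 86, 86, 84, 86, 84, 84, 84, 86, 84, 86]
t=21: [53, 56, 53, 53, 56, 53, 56, 56, 56, 53, 56, 53]
t=22: [84, 86, 84, 84, 86, 84, 86, 86, 86, 84, 86, 84]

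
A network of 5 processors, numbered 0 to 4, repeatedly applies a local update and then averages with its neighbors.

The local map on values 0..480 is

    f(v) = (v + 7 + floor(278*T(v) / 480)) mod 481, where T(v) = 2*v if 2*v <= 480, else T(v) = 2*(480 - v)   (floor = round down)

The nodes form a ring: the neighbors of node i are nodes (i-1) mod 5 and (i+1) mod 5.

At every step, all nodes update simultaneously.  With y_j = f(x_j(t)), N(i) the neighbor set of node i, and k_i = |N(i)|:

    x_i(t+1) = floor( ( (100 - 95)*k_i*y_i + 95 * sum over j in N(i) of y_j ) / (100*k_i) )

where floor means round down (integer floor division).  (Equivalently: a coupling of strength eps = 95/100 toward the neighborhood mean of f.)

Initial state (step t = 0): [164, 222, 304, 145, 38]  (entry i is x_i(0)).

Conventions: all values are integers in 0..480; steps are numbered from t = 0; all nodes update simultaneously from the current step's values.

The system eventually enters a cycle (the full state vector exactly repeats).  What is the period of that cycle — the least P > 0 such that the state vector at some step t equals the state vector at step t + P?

Simulating step by step:
t=0: [164, 222, 304, 145, 38]
t=1: [62, 186, 155, 73, 326]
t=2: [215, 248, 288, 184, 145]
t=3: [195, 242, 213, 188, 431]
t=4: [47, 426, 239, 248, 399]
t=5: [20, 71, 28, 30, 72]
t=6: [155, 63, 113, 112, 65]
t=7: [154, 287, 197, 200, 287]
t=8: [51, 368, 246, 244, 370]
t=9: [27, 77, 33, 33, 77]
t=10: [167, 76, 123, 123, 76]
t=11: [180, 312, 224, 224, 312]
t=12: [50, 193, 19, 19, 193]
t=13: [407, 98, 226, 226, 98]
t=14: [207, 25, 110, 110, 25]
t=15: [79, 334, 156, 156, 334]
t=16: [36, 248, 193, 193, 248]
t=17: [44, 242, 242, 242, 242]
t=18: [45, 70, 43, 43, 70]
t=19: [155, 104, 127, 127, 104]
t=20: [236, 307, 257, 257, 307]
t=21: [33, 37, 37, 37, 37]
t=22: [85, 82, 86, 86, 82]
t=23: [183, 190, 187, 187, 190]
t=24: [416, 406, 413, 413, 406]
t=25: [16, 16, 16, 16, 16]
t=26: [41, 41, 41, 41, 41]
t=27: [95, 95, 95, 95, 95]
t=28: [212, 212, 212, 212, 212]
t=29: [464, 464, 464, 464, 464]
t=30: [8, 8, 8, 8, 8]
t=31: [24, 24, 24, 24, 24]
t=32: [58, 58, 58, 58, 58]
t=33: [132, 132, 132, 132, 132]
t=34: [291, 291, 291, 291, 291]
t=35: [35, 35, 35, 35, 35]
t=36: [82, 82, 82, 82, 82]
t=37: [183, 183, 183, 183, 183]
t=38: [401, 401, 401, 401, 401]
t=39: [18, 18, 18, 18, 18]
t=40: [45, 45, 45, 45, 45]
t=41: [104, 104, 104, 104, 104]
t=42: [231, 231, 231, 231, 231]
t=43: [24, 24, 24, 24, 24]

Answer: 12
Key observation: The state at step 31, [24, 24, 24, 24, 24], reappears at step 43 — and no state repeats earlier — so the cycle the system enters has period 12.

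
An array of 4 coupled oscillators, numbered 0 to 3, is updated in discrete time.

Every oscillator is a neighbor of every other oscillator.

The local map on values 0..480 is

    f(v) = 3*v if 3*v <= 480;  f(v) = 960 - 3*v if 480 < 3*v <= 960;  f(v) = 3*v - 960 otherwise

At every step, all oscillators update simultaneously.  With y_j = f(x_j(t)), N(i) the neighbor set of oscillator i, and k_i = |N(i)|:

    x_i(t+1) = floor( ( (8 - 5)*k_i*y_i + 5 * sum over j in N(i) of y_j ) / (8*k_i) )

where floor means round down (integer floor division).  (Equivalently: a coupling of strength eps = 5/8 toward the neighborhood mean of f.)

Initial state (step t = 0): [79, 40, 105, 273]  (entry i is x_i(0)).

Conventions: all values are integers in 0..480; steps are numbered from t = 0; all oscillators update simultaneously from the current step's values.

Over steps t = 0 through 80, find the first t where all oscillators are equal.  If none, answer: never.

Simulating step by step:
t=0: [79, 40, 105, 273]  (not all equal)
t=1: [208, 189, 221, 192]  (not all equal)
t=2: [349, 359, 343, 357]  (not all equal)
t=3: [94, 99, 91, 98]  (not all equal)
t=4: [285, 288, 284, 287]  (not all equal)
t=5: [102, 101, 103, 101]  (not all equal)
t=6: [305, 304, 305, 304]  (not all equal)
t=7: [46, 46, 46, 46]  (all equal)

Answer: 7
Key observation: Synchronization is absorbing here: once all oscillators are equal they stay equal, and step 7 is the first all-equal step.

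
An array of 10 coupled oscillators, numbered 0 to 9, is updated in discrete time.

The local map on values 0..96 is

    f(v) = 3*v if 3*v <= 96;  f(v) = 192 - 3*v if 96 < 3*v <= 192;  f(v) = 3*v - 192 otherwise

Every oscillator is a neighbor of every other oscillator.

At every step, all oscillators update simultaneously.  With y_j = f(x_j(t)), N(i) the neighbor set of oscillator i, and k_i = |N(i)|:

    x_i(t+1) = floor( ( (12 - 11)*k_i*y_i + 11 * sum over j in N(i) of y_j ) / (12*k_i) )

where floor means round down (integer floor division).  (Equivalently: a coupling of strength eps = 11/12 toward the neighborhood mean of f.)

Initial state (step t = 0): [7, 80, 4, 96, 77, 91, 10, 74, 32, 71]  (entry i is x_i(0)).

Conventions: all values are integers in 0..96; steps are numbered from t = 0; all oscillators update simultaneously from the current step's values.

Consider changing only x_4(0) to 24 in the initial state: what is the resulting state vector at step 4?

Simulating step by step:
t=0: [7, 80, 4, 96, 24, 91, 10, 74, 32, 71]
t=1: [51, 50, 51, 49, 50, 50, 51, 51, 49, 51]
t=2: [41, 41, 41, 41, 41, 41, 41, 41, 41, 41]
t=3: [69, 69, 69, 69, 69, 69, 69, 69, 69, 69]
t=4: [15, 15, 15, 15, 15, 15, 15, 15, 15, 15]

Answer: [15, 15, 15, 15, 15, 15, 15, 15, 15, 15]
Key observation: This trace re-runs the system from the modified initial state.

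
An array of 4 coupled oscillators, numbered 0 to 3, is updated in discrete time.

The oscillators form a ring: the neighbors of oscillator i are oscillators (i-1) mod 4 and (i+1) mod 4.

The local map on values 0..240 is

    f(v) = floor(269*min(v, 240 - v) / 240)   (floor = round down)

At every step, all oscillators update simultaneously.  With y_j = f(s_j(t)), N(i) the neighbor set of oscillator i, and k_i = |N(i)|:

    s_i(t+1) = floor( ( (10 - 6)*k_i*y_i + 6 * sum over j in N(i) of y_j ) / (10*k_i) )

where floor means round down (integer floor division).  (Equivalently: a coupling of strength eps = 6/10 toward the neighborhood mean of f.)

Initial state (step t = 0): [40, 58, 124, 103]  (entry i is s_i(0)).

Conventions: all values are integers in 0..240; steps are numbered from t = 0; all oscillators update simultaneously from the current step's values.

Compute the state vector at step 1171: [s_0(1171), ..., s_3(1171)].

Simulating step by step:
t=0: [40, 58, 124, 103]
t=1: [71, 78, 106, 98]
t=2: [90, 93, 106, 102]
t=3: [105, 107, 112, 111]
t=4: [119, 120, 122, 122]
t=5: [133, 133, 132, 132]
t=6: [119, 119, 120, 120]
t=7: [133, 133, 133, 133]
t=8: [119, 119, 119, 119]
t=9: [133, 133, 133, 133]

Answer: [133, 133, 133, 133]
Key observation: The state at step 7, [133, 133, 133, 133], reappears at step 9: the system is in a cycle of period 2 from step 7 on.  Therefore the state at step 1171 equals the state at step 7 + ((1171 - 7) mod 2) = 7, which is [133, 133, 133, 133].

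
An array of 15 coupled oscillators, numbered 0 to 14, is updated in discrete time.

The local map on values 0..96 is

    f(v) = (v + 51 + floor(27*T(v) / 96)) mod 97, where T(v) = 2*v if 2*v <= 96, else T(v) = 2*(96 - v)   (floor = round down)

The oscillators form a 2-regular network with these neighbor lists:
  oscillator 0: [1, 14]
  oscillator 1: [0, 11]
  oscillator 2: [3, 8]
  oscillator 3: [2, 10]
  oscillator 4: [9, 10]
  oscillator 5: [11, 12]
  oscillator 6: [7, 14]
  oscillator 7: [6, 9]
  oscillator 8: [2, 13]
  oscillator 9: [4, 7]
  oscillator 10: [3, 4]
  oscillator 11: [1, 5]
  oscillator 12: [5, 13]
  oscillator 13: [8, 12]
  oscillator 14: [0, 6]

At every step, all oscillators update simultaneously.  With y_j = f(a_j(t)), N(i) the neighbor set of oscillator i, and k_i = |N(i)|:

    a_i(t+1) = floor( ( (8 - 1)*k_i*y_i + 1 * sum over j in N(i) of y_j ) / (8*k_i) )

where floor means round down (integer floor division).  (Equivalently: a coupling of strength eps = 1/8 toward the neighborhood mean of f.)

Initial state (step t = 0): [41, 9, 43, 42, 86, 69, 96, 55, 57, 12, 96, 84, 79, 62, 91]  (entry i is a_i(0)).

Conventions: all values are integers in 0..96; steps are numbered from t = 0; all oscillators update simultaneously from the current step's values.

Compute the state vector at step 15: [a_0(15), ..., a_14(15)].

Simulating step by step:
t=0: [41, 9, 43, 42, 86, 69, 96, 55, 57, 12, 96, 84, 79, 62, 91]
t=1: [22, 60, 21, 21, 46, 38, 48, 35, 31, 65, 47, 44, 41, 35, 45]
t=2: [78, 36, 77, 79, 25, 13, 27, 11, 7, 33, 30, 22, 17, 8, 28]
t=3: [43, 16, 42, 39, 79, 72, 91, 65, 59, 14, 8, 79, 75, 63, 90]
t=4: [26, 70, 19, 17, 45, 39, 46, 38, 32, 67, 58, 43, 39, 35, 45]
t=5: [83, 40, 75, 74, 25, 14, 24, 15, 9, 34, 35, 21, 13, 8, 28]
t=6: [45, 21, 41, 38, 79, 72, 87, 70, 63, 16, 15, 78, 70, 63, 90]
t=7: [29, 76, 18, 17, 46, 39, 45, 40, 33, 71, 68, 44, 37, 35, 45]
t=8: [88, 43, 74, 74, 26, 14, 23, 17, 9, 36, 38, 22, 11, 8, 28]
t=9: [47, 26, 41, 38, 81, 72, 85, 73, 63, 19, 19, 80, 67, 63, 90]
t=10: [32, 84, 18, 17, 47, 39, 44, 41, 33, 75, 73, 45, 37, 35, 45]
t=11: [7, 40, 74, 74, 28, 14, 21, 19, 9, 37, 40, 24, 11, 8, 22]
t=12: [59, 23, 41, 38, 83, 72, 82, 75, 63, 20, 22, 82, 67, 63, 83]
t=13: [37, 80, 18, 17, 48, 39, 42, 42, 33, 77, 77, 45, 37, 35, 43]
t=14: [13, 39, 74, 74, 30, 14, 19, 20, 9, 38, 42, 24, 11, 8, 20]
t=15: [68, 22, 41, 38, 2, 72, 80, 77, 63, 16, 19, 82, 67, 63, 81]

Answer: [68, 22, 41, 38, 2, 72, 80, 77, 63, 16, 19, 82, 67, 63, 81]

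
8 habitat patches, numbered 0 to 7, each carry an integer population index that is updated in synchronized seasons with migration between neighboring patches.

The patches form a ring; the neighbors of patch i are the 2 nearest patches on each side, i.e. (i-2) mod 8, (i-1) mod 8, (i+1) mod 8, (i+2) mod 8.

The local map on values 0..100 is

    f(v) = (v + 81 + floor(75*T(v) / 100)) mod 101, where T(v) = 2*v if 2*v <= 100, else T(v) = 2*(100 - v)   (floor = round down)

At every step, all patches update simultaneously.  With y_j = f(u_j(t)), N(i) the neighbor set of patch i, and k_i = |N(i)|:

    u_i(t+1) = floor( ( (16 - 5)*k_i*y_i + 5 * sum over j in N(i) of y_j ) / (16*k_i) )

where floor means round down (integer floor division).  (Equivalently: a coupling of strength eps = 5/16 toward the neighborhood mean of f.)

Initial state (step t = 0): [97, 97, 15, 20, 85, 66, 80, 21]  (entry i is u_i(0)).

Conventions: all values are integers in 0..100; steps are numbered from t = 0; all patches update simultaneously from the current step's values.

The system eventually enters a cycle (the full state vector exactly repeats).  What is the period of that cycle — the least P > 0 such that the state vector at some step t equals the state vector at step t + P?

Answer: 2
Key observation: The state at step 7, [86, 86, 86, 86, 86, 86, 86, 86], reappears at step 9 — and no state repeats earlier — so the cycle the system enters has period 2.

Derivation:
t=0: [97, 97, 15, 20, 85, 66, 80, 21]
t=1: [72, 68, 33, 42, 78, 85, 85, 49]
t=2: [83, 84, 71, 84, 87, 80, 81, 29]
t=3: [85, 85, 91, 88, 87, 86, 85, 63]
t=4: [87, 87, 84, 86, 86, 87, 87, 94]
t=5: [85, 86, 87, 86, 86, 85, 85, 83]
t=6: [87, 87, 86, 86, 86, 87, 87, 87]
t=7: [86, 86, 86, 86, 86, 86, 86, 86]
t=8: [87, 87, 87, 87, 87, 87, 87, 87]
t=9: [86, 86, 86, 86, 86, 86, 86, 86]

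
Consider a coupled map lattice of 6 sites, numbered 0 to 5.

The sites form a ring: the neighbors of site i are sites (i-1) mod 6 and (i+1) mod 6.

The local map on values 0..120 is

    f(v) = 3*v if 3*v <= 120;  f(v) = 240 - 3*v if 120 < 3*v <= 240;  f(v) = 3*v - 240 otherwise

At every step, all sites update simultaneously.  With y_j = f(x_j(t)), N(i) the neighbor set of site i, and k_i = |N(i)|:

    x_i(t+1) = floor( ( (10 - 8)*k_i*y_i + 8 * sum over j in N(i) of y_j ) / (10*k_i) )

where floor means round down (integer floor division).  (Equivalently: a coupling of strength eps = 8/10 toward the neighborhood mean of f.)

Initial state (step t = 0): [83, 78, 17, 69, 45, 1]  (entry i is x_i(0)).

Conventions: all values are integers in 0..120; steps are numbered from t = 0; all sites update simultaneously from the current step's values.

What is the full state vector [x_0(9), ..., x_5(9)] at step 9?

Answer: [67, 82, 94, 112, 91, 79]

Derivation:
t=0: [83, 78, 17, 69, 45, 1]
t=1: [5, 25, 25, 69, 35, 46]
t=2: [73, 51, 58, 78, 75, 68]
t=3: [53, 52, 50, 33, 19, 21]
t=4: [75, 85, 91, 78, 76, 67]
t=5: [24, 22, 15, 19, 20, 18]
t=6: [62, 60, 58, 53, 56, 63]
t=7: [55, 60, 69, 71, 67, 60]
t=8: [63, 55, 41, 34, 42, 57]
t=9: [67, 82, 94, 112, 91, 79]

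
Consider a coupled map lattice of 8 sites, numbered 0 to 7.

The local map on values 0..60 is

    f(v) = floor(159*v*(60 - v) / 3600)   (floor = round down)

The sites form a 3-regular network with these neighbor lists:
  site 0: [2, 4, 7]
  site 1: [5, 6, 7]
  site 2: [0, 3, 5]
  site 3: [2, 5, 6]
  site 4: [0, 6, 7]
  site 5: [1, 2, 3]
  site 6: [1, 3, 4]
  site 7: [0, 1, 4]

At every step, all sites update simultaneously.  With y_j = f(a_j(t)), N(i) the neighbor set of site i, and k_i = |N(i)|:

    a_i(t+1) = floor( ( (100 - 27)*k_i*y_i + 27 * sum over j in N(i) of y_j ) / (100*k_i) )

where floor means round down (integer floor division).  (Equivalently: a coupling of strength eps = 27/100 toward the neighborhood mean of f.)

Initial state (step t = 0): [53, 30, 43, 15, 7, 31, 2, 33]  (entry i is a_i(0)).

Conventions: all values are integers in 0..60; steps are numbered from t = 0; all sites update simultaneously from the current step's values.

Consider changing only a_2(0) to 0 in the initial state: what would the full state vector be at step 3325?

Simulating step by step:
t=0: [53, 30, 0, 15, 7, 31, 2, 33]
t=1: [16, 35, 7, 25, 17, 34, 11, 34]
t=2: [30, 36, 21, 34, 31, 36, 26, 37]
t=3: [38, 38, 36, 38, 38, 37, 38, 37]
t=4: [36, 36, 37, 36, 36, 36, 36, 36]
t=5: [37, 38, 37, 37, 38, 37, 38, 38]
t=6: [36, 36, 37, 36, 36, 36, 36, 36]

Answer: [37, 38, 37, 37, 38, 37, 38, 38]
Key observation: The state at step 4, [36, 36, 37, 36, 36, 36, 36, 36], reappears at step 6: the system is in a cycle of period 2 from step 4 on.  Therefore the state at step 3325 equals the state at step 4 + ((3325 - 4) mod 2) = 5, which is [37, 38, 37, 37, 38, 37, 38, 38].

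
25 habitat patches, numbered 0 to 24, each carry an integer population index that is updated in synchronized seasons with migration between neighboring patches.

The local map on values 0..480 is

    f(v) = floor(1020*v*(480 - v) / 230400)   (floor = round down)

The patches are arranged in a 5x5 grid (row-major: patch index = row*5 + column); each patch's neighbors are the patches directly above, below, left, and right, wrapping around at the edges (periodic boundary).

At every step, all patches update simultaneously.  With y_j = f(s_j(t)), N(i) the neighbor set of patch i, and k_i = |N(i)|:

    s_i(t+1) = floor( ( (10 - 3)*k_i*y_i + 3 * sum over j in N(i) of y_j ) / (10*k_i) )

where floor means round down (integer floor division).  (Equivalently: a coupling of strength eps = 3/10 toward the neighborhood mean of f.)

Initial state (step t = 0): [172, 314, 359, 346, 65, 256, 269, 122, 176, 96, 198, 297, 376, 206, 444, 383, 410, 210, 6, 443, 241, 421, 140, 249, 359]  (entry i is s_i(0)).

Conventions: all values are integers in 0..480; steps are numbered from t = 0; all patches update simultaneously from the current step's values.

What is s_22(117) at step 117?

Answer: s_22(117) = 254
Key observation: The state at step 4, [254, 254, 254, 254, 254, 254, 254, 254, 254, 254, 254, 254, 254, 254, 254, 254, 254, 254, 254, 254, 254, 254, 254, 254, 254], reappears at step 5: the system is in a cycle of period 1 from step 4 on.  Therefore the state at step 117 equals the state at step 4 + ((117 - 4) mod 1) = 4, which is [254, 254, 254, 254, 254, 254, 254, 254, 254, 254, 254, 254, 254, 254, 254, 254, 254, 254, 254, 254, 254, 254, 254, 254, 254].

Derivation:
t=0: [172, 314, 359, 346, 65, 256, 269, 122, 176, 96, 198, 297, 376, 206, 444, 383, 410, 210, 6, 443, 241, 421, 140, 249, 359]
t=1: [228, 219, 197, 203, 142, 244, 244, 199, 225, 164, 227, 227, 191, 211, 103, 167, 146, 214, 70, 83, 230, 137, 207, 224, 186]
t=2: [250, 249, 247, 245, 221, 252, 253, 247, 250, 227, 246, 250, 246, 235, 185, 226, 221, 239, 156, 159, 247, 218, 246, 242, 234]
t=3: [253, 253, 254, 253, 253, 254, 254, 254, 254, 252, 253, 253, 254, 250, 242, 251, 253, 251, 230, 230, 253, 252, 253, 251, 251]
t=4: [254, 254, 254, 254, 254, 254, 254, 254, 254, 254, 254, 254, 254, 254, 254, 254, 254, 254, 254, 254, 254, 254, 254, 254, 254]
t=5: [254, 254, 254, 254, 254, 254, 254, 254, 254, 254, 254, 254, 254, 254, 254, 254, 254, 254, 254, 254, 254, 254, 254, 254, 254]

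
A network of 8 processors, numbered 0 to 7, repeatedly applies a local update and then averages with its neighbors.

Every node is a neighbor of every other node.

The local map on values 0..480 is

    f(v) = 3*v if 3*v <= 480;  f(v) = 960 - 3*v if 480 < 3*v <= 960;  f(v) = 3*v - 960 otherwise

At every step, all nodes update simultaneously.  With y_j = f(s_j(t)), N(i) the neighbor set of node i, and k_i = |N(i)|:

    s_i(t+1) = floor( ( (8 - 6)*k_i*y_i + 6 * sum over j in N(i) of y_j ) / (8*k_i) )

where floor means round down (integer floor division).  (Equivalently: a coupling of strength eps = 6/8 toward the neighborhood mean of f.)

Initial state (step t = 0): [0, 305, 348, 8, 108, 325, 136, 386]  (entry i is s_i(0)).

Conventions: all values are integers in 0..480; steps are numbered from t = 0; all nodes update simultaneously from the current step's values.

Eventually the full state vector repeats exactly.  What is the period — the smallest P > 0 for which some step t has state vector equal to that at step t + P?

Simulating step by step:
t=0: [0, 305, 348, 8, 108, 325, 136, 386]
t=1: [117, 124, 129, 121, 163, 119, 175, 145]
t=2: [389, 392, 395, 391, 407, 390, 401, 401]
t=3: [224, 225, 226, 225, 232, 224, 229, 229]
t=4: [280, 280, 280, 280, 277, 280, 278, 278]
t=5: [122, 122, 122, 122, 123, 122, 123, 123]
t=6: [366, 366, 366, 366, 367, 366, 367, 367]
t=7: [138, 138, 138, 138, 139, 138, 139, 139]
t=8: [414, 414, 414, 414, 415, 414, 415, 415]
t=9: [282, 282, 282, 282, 283, 282, 283, 283]
t=10: [113, 113, 113, 113, 112, 113, 112, 112]
t=11: [338, 338, 338, 338, 337, 338, 337, 337]
t=12: [53, 53, 53, 53, 52, 53, 52, 52]
t=13: [158, 158, 158, 158, 157, 158, 157, 157]
t=14: [473, 473, 473, 473, 472, 473, 472, 472]
t=15: [458, 458, 458, 458, 457, 458, 457, 457]
t=16: [413, 413, 413, 413, 412, 413, 412, 412]
t=17: [278, 278, 278, 278, 277, 278, 277, 277]
t=18: [126, 126, 126, 126, 127, 126, 127, 127]
t=19: [378, 378, 378, 378, 379, 378, 379, 379]
t=20: [174, 174, 174, 174, 175, 174, 175, 175]
t=21: [437, 437, 437, 437, 436, 437, 436, 436]
t=22: [350, 350, 350, 350, 349, 350, 349, 349]
t=23: [89, 89, 89, 89, 88, 89, 88, 88]
t=24: [266, 266, 266, 266, 265, 266, 265, 265]
t=25: [162, 162, 162, 162, 163, 162, 163, 163]
t=26: [473, 473, 473, 473, 472, 473, 472, 472]

Answer: 12
Key observation: The state at step 14, [473, 473, 473, 473, 472, 473, 472, 472], reappears at step 26 — and no state repeats earlier — so the cycle the system enters has period 12.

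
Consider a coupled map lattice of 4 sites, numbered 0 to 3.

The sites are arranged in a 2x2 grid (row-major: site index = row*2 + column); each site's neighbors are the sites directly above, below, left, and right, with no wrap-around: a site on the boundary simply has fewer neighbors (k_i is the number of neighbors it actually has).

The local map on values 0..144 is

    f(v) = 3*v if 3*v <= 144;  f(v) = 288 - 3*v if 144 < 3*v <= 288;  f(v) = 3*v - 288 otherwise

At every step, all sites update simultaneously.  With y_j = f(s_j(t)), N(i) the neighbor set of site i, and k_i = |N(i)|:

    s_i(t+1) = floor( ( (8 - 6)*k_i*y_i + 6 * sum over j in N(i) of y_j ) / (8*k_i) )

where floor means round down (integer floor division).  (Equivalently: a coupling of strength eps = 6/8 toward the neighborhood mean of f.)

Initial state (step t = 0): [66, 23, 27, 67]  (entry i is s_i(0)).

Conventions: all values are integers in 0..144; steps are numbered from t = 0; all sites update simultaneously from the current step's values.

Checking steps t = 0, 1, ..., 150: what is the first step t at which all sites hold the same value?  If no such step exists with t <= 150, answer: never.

Simulating step by step:
t=0: [66, 23, 27, 67]  (not all equal)
t=1: [78, 83, 86, 78]  (not all equal)
t=2: [39, 50, 48, 39]  (not all equal)
t=3: [135, 122, 123, 135]  (not all equal)
t=4: [88, 107, 108, 88]  (not all equal)
t=5: [31, 26, 27, 31]  (not all equal)
t=6: [82, 89, 90, 82]  (not all equal)
t=7: [25, 36, 36, 25]  (not all equal)
t=8: [99, 83, 83, 99]  (not all equal)
t=9: [31, 16, 16, 31]  (not all equal)
t=10: [59, 81, 81, 59]  (not all equal)
t=11: [61, 94, 94, 61]  (not all equal)
t=12: [30, 80, 80, 30]  (not all equal)
t=13: [58, 79, 79, 58]  (not all equal)
t=14: [66, 98, 98, 66]  (not all equal)
t=15: [27, 69, 69, 27]  (not all equal)
t=16: [81, 81, 81, 81]  (all equal)

Answer: 16
Key observation: Synchronization is absorbing here: once all sites are equal they stay equal, and step 16 is the first all-equal step.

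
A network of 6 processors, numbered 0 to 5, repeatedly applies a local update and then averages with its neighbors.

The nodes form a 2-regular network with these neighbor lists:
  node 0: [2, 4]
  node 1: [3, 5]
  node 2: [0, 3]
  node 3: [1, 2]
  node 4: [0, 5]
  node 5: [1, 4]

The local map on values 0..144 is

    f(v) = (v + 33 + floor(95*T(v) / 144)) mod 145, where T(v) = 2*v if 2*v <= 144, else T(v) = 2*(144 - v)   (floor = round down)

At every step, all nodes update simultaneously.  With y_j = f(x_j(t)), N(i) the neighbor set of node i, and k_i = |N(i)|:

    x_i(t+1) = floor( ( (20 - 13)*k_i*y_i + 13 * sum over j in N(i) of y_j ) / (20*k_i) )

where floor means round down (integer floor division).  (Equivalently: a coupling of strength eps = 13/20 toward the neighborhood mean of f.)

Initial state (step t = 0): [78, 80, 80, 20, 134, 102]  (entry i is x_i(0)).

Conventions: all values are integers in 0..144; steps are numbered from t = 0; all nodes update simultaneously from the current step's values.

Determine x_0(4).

Answer: x_0(4) = 90

Derivation:
t=0: [78, 80, 80, 20, 134, 102]
t=1: [46, 58, 61, 61, 44, 44]
t=2: [101, 61, 64, 26, 136, 98]
t=3: [38, 55, 57, 53, 41, 36]
t=4: [90, 46, 49, 14, 121, 87]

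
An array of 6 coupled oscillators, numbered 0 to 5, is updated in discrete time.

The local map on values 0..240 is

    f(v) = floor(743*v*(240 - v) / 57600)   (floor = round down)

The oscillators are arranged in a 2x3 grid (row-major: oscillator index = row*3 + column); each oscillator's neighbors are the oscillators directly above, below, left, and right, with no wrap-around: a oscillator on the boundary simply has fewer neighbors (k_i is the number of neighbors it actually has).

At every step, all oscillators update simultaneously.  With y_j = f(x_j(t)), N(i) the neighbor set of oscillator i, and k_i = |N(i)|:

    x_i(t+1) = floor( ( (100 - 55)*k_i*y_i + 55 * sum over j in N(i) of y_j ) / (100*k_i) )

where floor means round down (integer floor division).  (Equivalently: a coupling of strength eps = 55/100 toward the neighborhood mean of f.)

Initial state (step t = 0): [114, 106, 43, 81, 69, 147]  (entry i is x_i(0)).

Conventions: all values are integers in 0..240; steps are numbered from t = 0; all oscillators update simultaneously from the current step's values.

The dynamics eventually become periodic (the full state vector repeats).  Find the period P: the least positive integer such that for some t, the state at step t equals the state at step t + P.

Answer: 2
Key observation: The state at step 41, [182, 182, 182, 182, 182, 182], reappears at step 43 — and no state repeats earlier — so the cycle the system enters has period 2.

Derivation:
t=0: [114, 106, 43, 81, 69, 147]
t=1: [179, 164, 147, 167, 164, 150]
t=2: [150, 159, 171, 153, 162, 170]
t=3: [170, 164, 156, 169, 162, 155]
t=4: [155, 160, 166, 155, 161, 167]
t=5: [167, 164, 159, 167, 163, 159]
t=6: [157, 160, 164, 158, 161, 164]
t=7: [166, 164, 161, 166, 164, 161]
t=8: [158, 160, 162, 158, 160, 162]
t=9: [166, 164, 162, 166, 164, 162]
t=10: [158, 160, 161, 158, 160, 161]
t=11: [166, 165, 164, 166, 165, 164]
t=12: [158, 159, 159, 158, 159, 159]
t=13: [166, 166, 166, 166, 166, 166]
t=14: [158, 158, 158, 158, 158, 158]
t=15: [167, 167, 167, 167, 167, 167]
t=16: [157, 157, 157, 157, 157, 157]
t=17: [168, 168, 168, 168, 168, 168]
t=18: [156, 156, 156, 156, 156, 156]
t=19: [169, 169, 169, 169, 169, 169]
t=20: [154, 154, 154, 154, 154, 154]
t=21: [170, 170, 170, 170, 170, 170]
t=22: [153, 153, 153, 153, 153, 153]
t=23: [171, 171, 171, 171, 171, 171]
t=24: [152, 152, 152, 152, 152, 152]
t=25: [172, 172, 172, 172, 172, 172]
t=26: [150, 150, 150, 150, 150, 150]
t=27: [174, 174, 174, 174, 174, 174]
t=28: [148, 148, 148, 148, 148, 148]
t=29: [175, 175, 175, 175, 175, 175]
t=30: [146, 146, 146, 146, 146, 146]
t=31: [177, 177, 177, 177, 177, 177]
t=32: [143, 143, 143, 143, 143, 143]
t=33: [178, 178, 178, 178, 178, 178]
t=34: [142, 142, 142, 142, 142, 142]
t=35: [179, 179, 179, 179, 179, 179]
t=36: [140, 140, 140, 140, 140, 140]
t=37: [180, 180, 180, 180, 180, 180]
t=38: [139, 139, 139, 139, 139, 139]
t=39: [181, 181, 181, 181, 181, 181]
t=40: [137, 137, 137, 137, 137, 137]
t=41: [182, 182, 182, 182, 182, 182]
t=42: [136, 136, 136, 136, 136, 136]
t=43: [182, 182, 182, 182, 182, 182]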